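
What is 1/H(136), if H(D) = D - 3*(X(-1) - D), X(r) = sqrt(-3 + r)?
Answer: 136/73993 + 3*I/147986 ≈ 0.001838 + 2.0272e-5*I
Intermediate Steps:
H(D) = -6*I + 4*D (H(D) = D - 3*(sqrt(-3 - 1) - D) = D - 3*(sqrt(-4) - D) = D - 3*(2*I - D) = D - 3*(-D + 2*I) = D + (-6*I + 3*D) = -6*I + 4*D)
1/H(136) = 1/(-6*I + 4*136) = 1/(-6*I + 544) = 1/(544 - 6*I) = (544 + 6*I)/295972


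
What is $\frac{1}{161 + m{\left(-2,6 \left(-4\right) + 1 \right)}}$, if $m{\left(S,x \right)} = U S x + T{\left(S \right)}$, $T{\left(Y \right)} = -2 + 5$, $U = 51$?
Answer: $\frac{1}{2510} \approx 0.00039841$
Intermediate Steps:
$T{\left(Y \right)} = 3$
$m{\left(S,x \right)} = 3 + 51 S x$ ($m{\left(S,x \right)} = 51 S x + 3 = 3 + 51 S x$)
$\frac{1}{161 + m{\left(-2,6 \left(-4\right) + 1 \right)}} = \frac{1}{161 + \left(3 + 51 \left(-2\right) \left(6 \left(-4\right) + 1\right)\right)} = \frac{1}{161 + \left(3 + 51 \left(-2\right) \left(-24 + 1\right)\right)} = \frac{1}{161 + \left(3 + 51 \left(-2\right) \left(-23\right)\right)} = \frac{1}{161 + \left(3 + 2346\right)} = \frac{1}{161 + 2349} = \frac{1}{2510}$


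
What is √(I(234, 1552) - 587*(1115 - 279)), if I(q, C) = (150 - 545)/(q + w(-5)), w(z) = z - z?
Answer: I*√2985623758/78 ≈ 700.52*I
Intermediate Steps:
w(z) = 0
I(q, C) = -395/q (I(q, C) = (150 - 545)/(q + 0) = -395/q)
√(I(234, 1552) - 587*(1115 - 279)) = √(-395/234 - 587*(1115 - 279)) = √(-395*1/234 - 587*836) = √(-395/234 - 490732) = √(-114831683/234) = I*√2985623758/78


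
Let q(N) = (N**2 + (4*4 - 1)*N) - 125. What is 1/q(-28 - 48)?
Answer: 1/4511 ≈ 0.00022168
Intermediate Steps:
q(N) = -125 + N**2 + 15*N (q(N) = (N**2 + (16 - 1)*N) - 125 = (N**2 + 15*N) - 125 = -125 + N**2 + 15*N)
1/q(-28 - 48) = 1/(-125 + (-28 - 48)**2 + 15*(-28 - 48)) = 1/(-125 + (-76)**2 + 15*(-76)) = 1/(-125 + 5776 - 1140) = 1/4511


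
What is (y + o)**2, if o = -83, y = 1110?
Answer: 1054729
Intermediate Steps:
(y + o)**2 = (1110 - 83)**2 = 1027**2 = 1054729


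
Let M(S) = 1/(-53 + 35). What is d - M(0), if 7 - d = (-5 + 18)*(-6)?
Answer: 1531/18 ≈ 85.056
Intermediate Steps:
d = 85 (d = 7 - (-5 + 18)*(-6) = 7 - 13*(-6) = 7 - 1*(-78) = 7 + 78 = 85)
M(S) = -1/18 (M(S) = 1/(-18) = -1/18)
d - M(0) = 85 - 1*(-1/18) = 85 + 1/18 = 1531/18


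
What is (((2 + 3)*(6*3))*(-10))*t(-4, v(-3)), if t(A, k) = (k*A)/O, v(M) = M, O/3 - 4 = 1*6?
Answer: -360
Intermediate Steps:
O = 30 (O = 12 + 3*(1*6) = 12 + 3*6 = 12 + 18 = 30)
t(A, k) = A*k/30 (t(A, k) = (k*A)/30 = (A*k)*(1/30) = A*k/30)
(((2 + 3)*(6*3))*(-10))*t(-4, v(-3)) = (((2 + 3)*(6*3))*(-10))*((1/30)*(-4)*(-3)) = ((5*18)*(-10))*(2/5) = (90*(-10))*(2/5) = -900*2/5 = -360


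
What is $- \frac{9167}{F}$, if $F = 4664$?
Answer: $- \frac{9167}{4664} \approx -1.9655$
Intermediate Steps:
$- \frac{9167}{F} = - \frac{9167}{4664}$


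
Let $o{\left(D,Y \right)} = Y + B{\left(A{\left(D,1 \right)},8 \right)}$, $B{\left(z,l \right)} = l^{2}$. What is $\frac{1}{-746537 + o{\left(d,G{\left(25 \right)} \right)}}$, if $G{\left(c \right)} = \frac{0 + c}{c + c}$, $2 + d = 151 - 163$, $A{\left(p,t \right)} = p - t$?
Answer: $- \frac{2}{1492945} \approx -1.3396 \cdot 10^{-6}$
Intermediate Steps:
$d = -14$ ($d = -2 + \left(151 - 163\right) = -2 - 12 = -14$)
$G{\left(c \right)} = \frac{1}{2}$ ($G{\left(c \right)} = \frac{c}{2 c} = c \frac{1}{2 c} = \frac{1}{2}$)
$o{\left(D,Y \right)} = 64 + Y$ ($o{\left(D,Y \right)} = Y + 8^{2} = Y + 64 = 64 + Y$)
$\frac{1}{-746537 + o{\left(d,G{\left(25 \right)} \right)}} = \frac{1}{-746537 + \left(64 + \frac{1}{2}\right)} = \frac{1}{-746537 + \frac{129}{2}} = \frac{1}{- \frac{1492945}{2}} = - \frac{2}{1492945}$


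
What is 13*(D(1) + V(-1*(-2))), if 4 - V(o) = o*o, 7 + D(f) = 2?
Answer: -65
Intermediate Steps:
D(f) = -5 (D(f) = -7 + 2 = -5)
V(o) = 4 - o**2 (V(o) = 4 - o*o = 4 - o**2)
13*(D(1) + V(-1*(-2))) = 13*(-5 + (4 - (-1*(-2))**2)) = 13*(-5 + (4 - 1*2**2)) = 13*(-5 + (4 - 1*4)) = 13*(-5 + (4 - 4)) = 13*(-5 + 0) = 13*(-5) = -65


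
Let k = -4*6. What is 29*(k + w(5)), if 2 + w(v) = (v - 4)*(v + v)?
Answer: -464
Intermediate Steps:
k = -24
w(v) = -2 + 2*v*(-4 + v) (w(v) = -2 + (v - 4)*(v + v) = -2 + (-4 + v)*(2*v) = -2 + 2*v*(-4 + v))
29*(k + w(5)) = 29*(-24 + (-2 - 8*5 + 2*5²)) = 29*(-24 + (-2 - 40 + 2*25)) = 29*(-24 + (-2 - 40 + 50)) = 29*(-24 + 8) = 29*(-16) = -464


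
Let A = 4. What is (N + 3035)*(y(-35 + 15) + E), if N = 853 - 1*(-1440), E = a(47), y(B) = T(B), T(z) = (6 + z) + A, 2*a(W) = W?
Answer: 71928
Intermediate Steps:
a(W) = W/2
T(z) = 10 + z (T(z) = (6 + z) + 4 = 10 + z)
y(B) = 10 + B
E = 47/2 (E = (½)*47 = 47/2 ≈ 23.500)
N = 2293 (N = 853 + 1440 = 2293)
(N + 3035)*(y(-35 + 15) + E) = (2293 + 3035)*((10 + (-35 + 15)) + 47/2) = 5328*((10 - 20) + 47/2) = 5328*(-10 + 47/2) = 5328*(27/2) = 71928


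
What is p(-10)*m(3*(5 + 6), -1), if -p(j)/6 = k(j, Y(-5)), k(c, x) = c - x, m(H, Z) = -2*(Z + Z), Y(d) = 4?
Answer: 336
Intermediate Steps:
m(H, Z) = -4*Z
p(j) = 24 - 6*j (p(j) = -6*(j - 1*4) = -6*(j - 4) = -6*(-4 + j) = 24 - 6*j)
p(-10)*m(3*(5 + 6), -1) = (24 - 6*(-10))*(-4*(-1)) = (24 + 60)*4 = 84*4 = 336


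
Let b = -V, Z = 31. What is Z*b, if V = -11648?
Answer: 361088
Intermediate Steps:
b = 11648 (b = -1*(-11648) = 11648)
Z*b = 31*11648 = 361088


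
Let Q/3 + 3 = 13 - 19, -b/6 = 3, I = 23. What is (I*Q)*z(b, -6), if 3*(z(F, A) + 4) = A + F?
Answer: 7452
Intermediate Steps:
b = -18 (b = -6*3 = -18)
z(F, A) = -4 + A/3 + F/3 (z(F, A) = -4 + (A + F)/3 = -4 + (A/3 + F/3) = -4 + A/3 + F/3)
Q = -27 (Q = -9 + 3*(13 - 19) = -9 + 3*(-6) = -9 - 18 = -27)
(I*Q)*z(b, -6) = (23*(-27))*(-4 + (⅓)*(-6) + (⅓)*(-18)) = -621*(-4 - 2 - 6) = -621*(-12) = 7452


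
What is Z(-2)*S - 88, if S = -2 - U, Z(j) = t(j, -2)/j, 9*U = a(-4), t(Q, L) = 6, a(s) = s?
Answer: -250/3 ≈ -83.333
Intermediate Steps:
U = -4/9 (U = (⅑)*(-4) = -4/9 ≈ -0.44444)
Z(j) = 6/j
S = -14/9 (S = -2 - 1*(-4/9) = -2 + 4/9 = -14/9 ≈ -1.5556)
Z(-2)*S - 88 = (6/(-2))*(-14/9) - 88 = (6*(-½))*(-14/9) - 88 = -3*(-14/9) - 88 = 14/3 - 88 = -250/3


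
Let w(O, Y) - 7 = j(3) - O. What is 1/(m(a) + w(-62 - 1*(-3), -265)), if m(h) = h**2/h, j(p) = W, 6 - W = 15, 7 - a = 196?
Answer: -1/132 ≈ -0.0075758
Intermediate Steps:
a = -189 (a = 7 - 1*196 = 7 - 196 = -189)
W = -9 (W = 6 - 1*15 = 6 - 15 = -9)
j(p) = -9
w(O, Y) = -2 - O (w(O, Y) = 7 + (-9 - O) = -2 - O)
m(h) = h
1/(m(a) + w(-62 - 1*(-3), -265)) = 1/(-189 + (-2 - (-62 - 1*(-3)))) = 1/(-189 + (-2 - (-62 + 3))) = 1/(-189 + (-2 - 1*(-59))) = 1/(-189 + (-2 + 59)) = 1/(-189 + 57) = 1/(-132) = -1/132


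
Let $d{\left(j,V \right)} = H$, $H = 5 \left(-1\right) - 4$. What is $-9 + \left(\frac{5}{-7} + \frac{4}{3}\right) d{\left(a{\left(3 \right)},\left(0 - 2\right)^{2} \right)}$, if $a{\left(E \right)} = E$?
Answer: $- \frac{102}{7} \approx -14.571$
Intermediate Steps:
$H = -9$ ($H = -5 - 4 = -9$)
$d{\left(j,V \right)} = -9$
$-9 + \left(\frac{5}{-7} + \frac{4}{3}\right) d{\left(a{\left(3 \right)},\left(0 - 2\right)^{2} \right)} = -9 + \left(\frac{5}{-7} + \frac{4}{3}\right) \left(-9\right) = -9 + \left(5 \left(- \frac{1}{7}\right) + 4 \cdot \frac{1}{3}\right) \left(-9\right) = -9 + \left(- \frac{5}{7} + \frac{4}{3}\right) \left(-9\right) = -9 + \frac{13}{21} \left(-9\right) = -9 - \frac{39}{7} = - \frac{102}{7}$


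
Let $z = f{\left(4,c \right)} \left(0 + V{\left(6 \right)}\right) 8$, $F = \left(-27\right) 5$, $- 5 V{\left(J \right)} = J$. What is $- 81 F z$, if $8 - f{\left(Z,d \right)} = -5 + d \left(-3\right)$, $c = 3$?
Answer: $-2309472$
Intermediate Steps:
$V{\left(J \right)} = - \frac{J}{5}$
$F = -135$
$f{\left(Z,d \right)} = 13 + 3 d$ ($f{\left(Z,d \right)} = 8 - \left(-5 + d \left(-3\right)\right) = 8 - \left(-5 - 3 d\right) = 8 + \left(5 + 3 d\right) = 13 + 3 d$)
$z = - \frac{1056}{5}$ ($z = \left(13 + 3 \cdot 3\right) \left(0 - \frac{6}{5}\right) 8 = \left(13 + 9\right) \left(0 - \frac{6}{5}\right) 8 = 22 \left(- \frac{6}{5}\right) 8 = \left(- \frac{132}{5}\right) 8 = - \frac{1056}{5} \approx -211.2$)
$- 81 F z = \left(-81\right) \left(-135\right) \left(- \frac{1056}{5}\right) = 10935 \left(- \frac{1056}{5}\right) = -2309472$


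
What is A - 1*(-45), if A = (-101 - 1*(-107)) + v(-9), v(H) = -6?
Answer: 45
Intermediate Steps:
A = 0 (A = (-101 - 1*(-107)) - 6 = (-101 + 107) - 6 = 6 - 6 = 0)
A - 1*(-45) = 0 - 1*(-45) = 0 + 45 = 45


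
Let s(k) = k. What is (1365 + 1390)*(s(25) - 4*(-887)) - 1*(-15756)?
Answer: 9859371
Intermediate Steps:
(1365 + 1390)*(s(25) - 4*(-887)) - 1*(-15756) = (1365 + 1390)*(25 - 4*(-887)) - 1*(-15756) = 2755*(25 + 3548) + 15756 = 2755*3573 + 15756 = 9843615 + 15756 = 9859371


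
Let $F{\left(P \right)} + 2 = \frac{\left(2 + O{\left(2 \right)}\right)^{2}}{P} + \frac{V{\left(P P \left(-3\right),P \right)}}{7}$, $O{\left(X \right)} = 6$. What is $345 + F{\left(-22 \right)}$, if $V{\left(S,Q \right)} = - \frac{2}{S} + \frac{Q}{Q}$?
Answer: $\frac{1729069}{5082} \approx 340.23$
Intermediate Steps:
$V{\left(S,Q \right)} = 1 - \frac{2}{S}$ ($V{\left(S,Q \right)} = - \frac{2}{S} + 1 = 1 - \frac{2}{S}$)
$F{\left(P \right)} = -2 + \frac{64}{P} - \frac{-2 - 3 P^{2}}{21 P^{2}}$ ($F{\left(P \right)} = -2 + \left(\frac{\left(2 + 6\right)^{2}}{P} + \frac{\frac{1}{P P \left(-3\right)} \left(-2 + P P \left(-3\right)\right)}{7}\right) = -2 + \left(\frac{8^{2}}{P} + \frac{-2 + P^{2} \left(-3\right)}{P^{2} \left(-3\right)} \frac{1}{7}\right) = -2 + \left(\frac{64}{P} + \frac{-2 - 3 P^{2}}{\left(-3\right) P^{2}} \cdot \frac{1}{7}\right) = -2 + \left(\frac{64}{P} + - \frac{1}{3 P^{2}} \left(-2 - 3 P^{2}\right) \frac{1}{7}\right) = -2 + \left(\frac{64}{P} + - \frac{-2 - 3 P^{2}}{3 P^{2}} \cdot \frac{1}{7}\right) = -2 + \left(\frac{64}{P} - \frac{-2 - 3 P^{2}}{21 P^{2}}\right) = -2 + \frac{64}{P} - \frac{-2 - 3 P^{2}}{21 P^{2}}$)
$345 + F{\left(-22 \right)} = 345 + \left(- \frac{13}{7} + \frac{64}{-22} + \frac{2}{21 \cdot 484}\right) = 345 + \left(- \frac{13}{7} + 64 \left(- \frac{1}{22}\right) + \frac{2}{21} \cdot \frac{1}{484}\right) = 345 - \frac{24221}{5082} = \frac{1729069}{5082}$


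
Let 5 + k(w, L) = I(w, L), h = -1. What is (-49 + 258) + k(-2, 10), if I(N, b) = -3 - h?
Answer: 202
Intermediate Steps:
I(N, b) = -2 (I(N, b) = -3 - 1*(-1) = -3 + 1 = -2)
k(w, L) = -7 (k(w, L) = -5 - 2 = -7)
(-49 + 258) + k(-2, 10) = (-49 + 258) - 7 = 209 - 7 = 202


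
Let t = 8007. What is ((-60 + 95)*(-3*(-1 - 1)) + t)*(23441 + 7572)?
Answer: 254833821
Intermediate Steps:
((-60 + 95)*(-3*(-1 - 1)) + t)*(23441 + 7572) = ((-60 + 95)*(-3*(-1 - 1)) + 8007)*(23441 + 7572) = (35*(-3*(-2)) + 8007)*31013 = (35*6 + 8007)*31013 = (210 + 8007)*31013 = 8217*31013 = 254833821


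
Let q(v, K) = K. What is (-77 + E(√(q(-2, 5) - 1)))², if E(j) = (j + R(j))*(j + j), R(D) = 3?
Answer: 3249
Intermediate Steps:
E(j) = 2*j*(3 + j) (E(j) = (j + 3)*(j + j) = (3 + j)*(2*j) = 2*j*(3 + j))
(-77 + E(√(q(-2, 5) - 1)))² = (-77 + 2*√(5 - 1)*(3 + √(5 - 1)))² = (-77 + 2*√4*(3 + √4))² = (-77 + 2*2*(3 + 2))² = (-77 + 2*2*5)² = (-77 + 20)² = (-57)² = 3249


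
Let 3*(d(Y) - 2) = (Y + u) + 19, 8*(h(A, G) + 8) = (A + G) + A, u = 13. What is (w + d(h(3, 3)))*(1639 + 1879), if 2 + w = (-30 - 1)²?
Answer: 13641045/4 ≈ 3.4103e+6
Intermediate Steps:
h(A, G) = -8 + A/4 + G/8 (h(A, G) = -8 + ((A + G) + A)/8 = -8 + (G + 2*A)/8 = -8 + (A/4 + G/8) = -8 + A/4 + G/8)
w = 959 (w = -2 + (-30 - 1)² = -2 + (-31)² = -2 + 961 = 959)
d(Y) = 38/3 + Y/3 (d(Y) = 2 + ((Y + 13) + 19)/3 = 2 + ((13 + Y) + 19)/3 = 2 + (32 + Y)/3 = 2 + (32/3 + Y/3) = 38/3 + Y/3)
(w + d(h(3, 3)))*(1639 + 1879) = (959 + (38/3 + (-8 + (¼)*3 + (⅛)*3)/3))*(1639 + 1879) = (959 + (38/3 + (-8 + ¾ + 3/8)/3))*3518 = (959 + (38/3 + (⅓)*(-55/8)))*3518 = (959 + (38/3 - 55/24))*3518 = (959 + 83/8)*3518 = (7755/8)*3518 = 13641045/4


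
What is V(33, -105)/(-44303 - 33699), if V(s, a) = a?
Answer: 105/78002 ≈ 0.0013461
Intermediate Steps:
V(33, -105)/(-44303 - 33699) = -105/(-44303 - 33699) = -105/(-78002) = -105*(-1/78002) = 105/78002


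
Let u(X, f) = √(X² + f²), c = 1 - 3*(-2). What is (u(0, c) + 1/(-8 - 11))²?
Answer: 17424/361 ≈ 48.266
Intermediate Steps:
c = 7 (c = 1 + 6 = 7)
(u(0, c) + 1/(-8 - 11))² = (√(0² + 7²) + 1/(-8 - 11))² = (√(0 + 49) + 1/(-19))² = (√49 - 1/19)² = (7 - 1/19)² = (132/19)² = 17424/361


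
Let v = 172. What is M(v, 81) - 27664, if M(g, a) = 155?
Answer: -27509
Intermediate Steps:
M(v, 81) - 27664 = 155 - 27664 = -27509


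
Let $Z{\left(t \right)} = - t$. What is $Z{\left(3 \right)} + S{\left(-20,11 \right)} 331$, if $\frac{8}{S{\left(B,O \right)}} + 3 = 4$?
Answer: $2645$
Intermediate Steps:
$S{\left(B,O \right)} = 8$ ($S{\left(B,O \right)} = \frac{8}{-3 + 4} = \frac{8}{1} = 8 \cdot 1 = 8$)
$Z{\left(3 \right)} + S{\left(-20,11 \right)} 331 = \left(-1\right) 3 + 8 \cdot 331 = -3 + 2648 = 2645$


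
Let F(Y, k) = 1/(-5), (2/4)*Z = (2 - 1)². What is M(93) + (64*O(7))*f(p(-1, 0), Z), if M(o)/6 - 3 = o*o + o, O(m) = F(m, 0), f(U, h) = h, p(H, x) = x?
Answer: 262222/5 ≈ 52444.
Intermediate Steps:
Z = 2 (Z = 2*(2 - 1)² = 2*1² = 2*1 = 2)
F(Y, k) = -⅕ (F(Y, k) = 1*(-⅕) = -⅕)
O(m) = -⅕
M(o) = 18 + 6*o + 6*o² (M(o) = 18 + 6*(o*o + o) = 18 + 6*(o² + o) = 18 + 6*(o + o²) = 18 + (6*o + 6*o²) = 18 + 6*o + 6*o²)
M(93) + (64*O(7))*f(p(-1, 0), Z) = (18 + 6*93 + 6*93²) + (64*(-⅕))*2 = (18 + 558 + 6*8649) - 64/5*2 = (18 + 558 + 51894) - 128/5 = 52470 - 128/5 = 262222/5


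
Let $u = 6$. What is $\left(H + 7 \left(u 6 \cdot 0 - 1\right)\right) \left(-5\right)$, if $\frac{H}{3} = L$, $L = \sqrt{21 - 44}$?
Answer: $35 - 15 i \sqrt{23} \approx 35.0 - 71.938 i$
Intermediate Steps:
$L = i \sqrt{23}$ ($L = \sqrt{-23} = i \sqrt{23} \approx 4.7958 i$)
$H = 3 i \sqrt{23} \approx 14.387 i$
$\left(H + 7 \left(u 6 \cdot 0 - 1\right)\right) \left(-5\right) = \left(3 i \sqrt{23} + 7 \left(6 \cdot 6 \cdot 0 - 1\right)\right) \left(-5\right) = \left(3 i \sqrt{23} + 7 \left(36 \cdot 0 - 1\right)\right) \left(-5\right) = \left(3 i \sqrt{23} + 7 \left(0 - 1\right)\right) \left(-5\right) = \left(3 i \sqrt{23} + 7 \left(-1\right)\right) \left(-5\right) = \left(3 i \sqrt{23} - 7\right) \left(-5\right) = \left(-7 + 3 i \sqrt{23}\right) \left(-5\right) = 35 - 15 i \sqrt{23}$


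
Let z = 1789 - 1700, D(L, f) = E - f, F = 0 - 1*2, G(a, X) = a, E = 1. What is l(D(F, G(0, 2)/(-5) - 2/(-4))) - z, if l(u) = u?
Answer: -177/2 ≈ -88.500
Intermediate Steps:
F = -2 (F = 0 - 2 = -2)
D(L, f) = 1 - f
z = 89
l(D(F, G(0, 2)/(-5) - 2/(-4))) - z = (1 - (0/(-5) - 2/(-4))) - 1*89 = (1 - (0*(-⅕) - 2*(-¼))) - 89 = (1 - (0 + ½)) - 89 = (1 - 1*½) - 89 = (1 - ½) - 89 = ½ - 89 = -177/2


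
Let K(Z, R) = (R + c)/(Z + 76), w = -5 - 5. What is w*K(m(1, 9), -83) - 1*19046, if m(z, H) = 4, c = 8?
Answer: -152293/8 ≈ -19037.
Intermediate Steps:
w = -10
K(Z, R) = (8 + R)/(76 + Z) (K(Z, R) = (R + 8)/(Z + 76) = (8 + R)/(76 + Z))
w*K(m(1, 9), -83) - 1*19046 = -10*(8 - 83)/(76 + 4) - 1*19046 = -10*(-75)/80 - 19046 = -(-75)/8 - 19046 = -10*(-15/16) - 19046 = 75/8 - 19046 = -152293/8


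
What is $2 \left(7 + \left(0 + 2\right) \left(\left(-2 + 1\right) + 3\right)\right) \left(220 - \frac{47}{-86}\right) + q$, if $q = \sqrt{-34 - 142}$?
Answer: $\frac{208637}{43} + 4 i \sqrt{11} \approx 4852.0 + 13.266 i$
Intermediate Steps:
$q = 4 i \sqrt{11}$ ($q = \sqrt{-176} = 4 i \sqrt{11} \approx 13.266 i$)
$2 \left(7 + \left(0 + 2\right) \left(\left(-2 + 1\right) + 3\right)\right) \left(220 - \frac{47}{-86}\right) + q = 2 \left(7 + \left(0 + 2\right) \left(\left(-2 + 1\right) + 3\right)\right) \left(220 - \frac{47}{-86}\right) + 4 i \sqrt{11} = 2 \left(7 + 2 \left(-1 + 3\right)\right) \left(220 - - \frac{47}{86}\right) + 4 i \sqrt{11} = 2 \left(7 + 2 \cdot 2\right) \left(220 + \frac{47}{86}\right) + 4 i \sqrt{11} = 2 \left(7 + 4\right) \frac{18967}{86} + 4 i \sqrt{11} = 2 \cdot 11 \cdot \frac{18967}{86} + 4 i \sqrt{11} = 22 \cdot \frac{18967}{86} + 4 i \sqrt{11} = \frac{208637}{43} + 4 i \sqrt{11}$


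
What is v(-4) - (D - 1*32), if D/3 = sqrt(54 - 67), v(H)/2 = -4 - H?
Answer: 32 - 3*I*sqrt(13) ≈ 32.0 - 10.817*I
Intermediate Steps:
v(H) = -8 - 2*H (v(H) = 2*(-4 - H) = -8 - 2*H)
D = 3*I*sqrt(13) (D = 3*sqrt(54 - 67) = 3*sqrt(-13) = 3*(I*sqrt(13)) = 3*I*sqrt(13) ≈ 10.817*I)
v(-4) - (D - 1*32) = (-8 - 2*(-4)) - (3*I*sqrt(13) - 1*32) = (-8 + 8) - (3*I*sqrt(13) - 32) = 0 - (-32 + 3*I*sqrt(13)) = 0 + (32 - 3*I*sqrt(13)) = 32 - 3*I*sqrt(13)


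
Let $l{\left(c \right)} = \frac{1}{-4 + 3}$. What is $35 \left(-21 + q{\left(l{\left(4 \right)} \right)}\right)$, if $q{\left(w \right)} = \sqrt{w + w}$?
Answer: $-735 + 35 i \sqrt{2} \approx -735.0 + 49.497 i$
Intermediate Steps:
$l{\left(c \right)} = -1$ ($l{\left(c \right)} = \frac{1}{-1} = -1$)
$q{\left(w \right)} = \sqrt{2} \sqrt{w}$ ($q{\left(w \right)} = \sqrt{2 w} = \sqrt{2} \sqrt{w}$)
$35 \left(-21 + q{\left(l{\left(4 \right)} \right)}\right) = 35 \left(-21 + \sqrt{2} \sqrt{-1}\right) = 35 \left(-21 + \sqrt{2} i\right) = 35 \left(-21 + i \sqrt{2}\right) = -735 + 35 i \sqrt{2}$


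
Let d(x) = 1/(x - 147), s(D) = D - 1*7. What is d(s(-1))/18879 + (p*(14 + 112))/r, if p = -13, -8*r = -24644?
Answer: -9586384781/18028595445 ≈ -0.53173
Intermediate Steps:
r = 6161/2 (r = -1/8*(-24644) = 6161/2 ≈ 3080.5)
s(D) = -7 + D (s(D) = D - 7 = -7 + D)
d(x) = 1/(-147 + x)
d(s(-1))/18879 + (p*(14 + 112))/r = 1/(-147 + (-7 - 1)*18879) + (-13*(14 + 112))/(6161/2) = (1/18879)/(-147 - 8) - 13*126*(2/6161) = (1/18879)/(-155) - 1638*2/6161 = -1/155*1/18879 - 3276/6161 = -1/2926245 - 3276/6161 = -9586384781/18028595445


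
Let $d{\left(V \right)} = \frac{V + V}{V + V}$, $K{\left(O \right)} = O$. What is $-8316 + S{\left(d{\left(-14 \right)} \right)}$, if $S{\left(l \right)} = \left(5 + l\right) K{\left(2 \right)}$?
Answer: $-8304$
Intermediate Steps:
$d{\left(V \right)} = 1$ ($d{\left(V \right)} = \frac{2 V}{2 V} = 2 V \frac{1}{2 V} = 1$)
$S{\left(l \right)} = 10 + 2 l$ ($S{\left(l \right)} = \left(5 + l\right) 2 = 10 + 2 l$)
$-8316 + S{\left(d{\left(-14 \right)} \right)} = -8316 + \left(10 + 2 \cdot 1\right) = -8316 + \left(10 + 2\right) = -8316 + 12 = -8304$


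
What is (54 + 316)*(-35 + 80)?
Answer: 16650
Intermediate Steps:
(54 + 316)*(-35 + 80) = 370*45 = 16650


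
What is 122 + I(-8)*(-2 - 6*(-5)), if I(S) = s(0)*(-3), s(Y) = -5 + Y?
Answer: 542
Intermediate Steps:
I(S) = 15 (I(S) = (-5 + 0)*(-3) = -5*(-3) = 15)
122 + I(-8)*(-2 - 6*(-5)) = 122 + 15*(-2 - 6*(-5)) = 122 + 15*(-2 + 30) = 122 + 15*28 = 122 + 420 = 542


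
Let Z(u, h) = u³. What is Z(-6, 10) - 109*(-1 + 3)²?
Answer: -652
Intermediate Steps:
Z(-6, 10) - 109*(-1 + 3)² = (-6)³ - 109*(-1 + 3)² = -216 - 109*2² = -216 - 109*4 = -216 - 436 = -652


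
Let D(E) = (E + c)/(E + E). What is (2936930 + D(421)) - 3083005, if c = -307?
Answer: -61497518/421 ≈ -1.4607e+5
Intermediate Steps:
D(E) = (-307 + E)/(2*E) (D(E) = (E - 307)/(E + E) = (-307 + E)/((2*E)) = (-307 + E)*(1/(2*E)) = (-307 + E)/(2*E))
(2936930 + D(421)) - 3083005 = (2936930 + (½)*(-307 + 421)/421) - 3083005 = (2936930 + (½)*(1/421)*114) - 3083005 = (2936930 + 57/421) - 3083005 = 1236447587/421 - 3083005 = -61497518/421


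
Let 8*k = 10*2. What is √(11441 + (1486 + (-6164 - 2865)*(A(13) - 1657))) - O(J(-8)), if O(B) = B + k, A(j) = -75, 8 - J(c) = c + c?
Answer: -53/2 + 19*√43355 ≈ 3929.7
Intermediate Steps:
J(c) = 8 - 2*c (J(c) = 8 - (c + c) = 8 - 2*c)
k = 5/2 (k = (10*2)/8 = (⅛)*20 = 5/2 ≈ 2.5000)
O(B) = 5/2 + B (O(B) = B + 5/2 = 5/2 + B)
√(11441 + (1486 + (-6164 - 2865)*(A(13) - 1657))) - O(J(-8)) = √(11441 + (1486 + (-6164 - 2865)*(-75 - 1657))) - (5/2 + (8 - 2*(-8))) = √(11441 + (1486 - 9029*(-1732))) - (5/2 + (8 + 16)) = √(11441 + (1486 + 15638228)) - (5/2 + 24) = √(11441 + 15639714) - 1*53/2 = √15651155 - 53/2 = 19*√43355 - 53/2 = -53/2 + 19*√43355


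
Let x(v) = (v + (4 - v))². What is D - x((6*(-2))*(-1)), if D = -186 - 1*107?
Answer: -309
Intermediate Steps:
D = -293 (D = -186 - 107 = -293)
x(v) = 16 (x(v) = 4² = 16)
D - x((6*(-2))*(-1)) = -293 - 1*16 = -293 - 16 = -309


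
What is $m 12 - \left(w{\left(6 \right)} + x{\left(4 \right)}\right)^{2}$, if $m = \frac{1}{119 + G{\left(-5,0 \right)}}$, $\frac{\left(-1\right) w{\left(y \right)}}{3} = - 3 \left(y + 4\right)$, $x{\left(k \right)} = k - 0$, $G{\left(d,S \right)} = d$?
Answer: $- \frac{167882}{19} \approx -8835.9$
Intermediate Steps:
$x{\left(k \right)} = k$ ($x{\left(k \right)} = k + 0 = k$)
$w{\left(y \right)} = 36 + 9 y$ ($w{\left(y \right)} = - 3 \left(- 3 \left(y + 4\right)\right) = - 3 \left(- 3 \left(4 + y\right)\right) = - 3 \left(-12 - 3 y\right) = 36 + 9 y$)
$m = \frac{1}{114}$ ($m = \frac{1}{119 - 5} = \frac{1}{114} \approx 0.0087719$)
$m 12 - \left(w{\left(6 \right)} + x{\left(4 \right)}\right)^{2} = \frac{1}{114} \cdot 12 - \left(\left(36 + 9 \cdot 6\right) + 4\right)^{2} = \frac{2}{19} - \left(\left(36 + 54\right) + 4\right)^{2} = \frac{2}{19} - \left(90 + 4\right)^{2} = \frac{2}{19} - 94^{2} = \frac{2}{19} - 8836 = - \frac{167882}{19}$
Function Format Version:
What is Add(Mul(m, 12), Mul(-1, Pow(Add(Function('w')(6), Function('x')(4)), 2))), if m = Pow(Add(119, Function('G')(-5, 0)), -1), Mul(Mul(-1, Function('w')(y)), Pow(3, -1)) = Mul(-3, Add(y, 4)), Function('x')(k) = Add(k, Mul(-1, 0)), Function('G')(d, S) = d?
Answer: Rational(-167882, 19) ≈ -8835.9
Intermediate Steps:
Function('x')(k) = k (Function('x')(k) = Add(k, 0) = k)
Function('w')(y) = Add(36, Mul(9, y)) (Function('w')(y) = Mul(-3, Mul(-3, Add(y, 4))) = Mul(-3, Mul(-3, Add(4, y))) = Mul(-3, Add(-12, Mul(-3, y))) = Add(36, Mul(9, y)))
m = Rational(1, 114) (m = Pow(Add(119, -5), -1) = Pow(114, -1) = Rational(1, 114) ≈ 0.0087719)
Add(Mul(m, 12), Mul(-1, Pow(Add(Function('w')(6), Function('x')(4)), 2))) = Add(Mul(Rational(1, 114), 12), Mul(-1, Pow(Add(Add(36, Mul(9, 6)), 4), 2))) = Add(Rational(2, 19), Mul(-1, Pow(Add(Add(36, 54), 4), 2))) = Add(Rational(2, 19), Mul(-1, Pow(Add(90, 4), 2))) = Add(Rational(2, 19), Mul(-1, Pow(94, 2))) = Add(Rational(2, 19), Mul(-1, 8836)) = Add(Rational(2, 19), -8836) = Rational(-167882, 19)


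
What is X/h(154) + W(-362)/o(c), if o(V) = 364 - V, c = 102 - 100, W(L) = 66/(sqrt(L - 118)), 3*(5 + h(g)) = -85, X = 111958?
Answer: -167937/50 - 11*I*sqrt(30)/7240 ≈ -3358.7 - 0.0083217*I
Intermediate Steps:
h(g) = -100/3 (h(g) = -5 + (1/3)*(-85) = -5 - 85/3 = -100/3)
W(L) = 66/sqrt(-118 + L) (W(L) = 66/(sqrt(-118 + L)) = 66/sqrt(-118 + L))
c = 2
X/h(154) + W(-362)/o(c) = 111958/(-100/3) + (66/sqrt(-118 - 362))/(364 - 1*2) = 111958*(-3/100) + (66/sqrt(-480))/(364 - 2) = -167937/50 + (66*(-I*sqrt(30)/120))/362 = -167937/50 - 11*I*sqrt(30)/20*(1/362) = -167937/50 - 11*I*sqrt(30)/7240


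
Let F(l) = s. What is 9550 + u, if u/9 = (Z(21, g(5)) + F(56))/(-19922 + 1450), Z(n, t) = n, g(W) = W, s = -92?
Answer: 176408239/18472 ≈ 9550.0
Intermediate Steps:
F(l) = -92
u = 639/18472 (u = 9*((21 - 92)/(-19922 + 1450)) = 9*(-71/(-18472)) = 9*(-71*(-1/18472)) = 9*(71/18472) = 639/18472 ≈ 0.034593)
9550 + u = 9550 + 639/18472 = 176408239/18472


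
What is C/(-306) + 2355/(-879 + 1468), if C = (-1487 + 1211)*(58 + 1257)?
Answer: 35748715/30039 ≈ 1190.1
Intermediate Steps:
C = -362940 (C = -276*1315 = -362940)
C/(-306) + 2355/(-879 + 1468) = -362940/(-306) + 2355/(-879 + 1468) = -362940*(-1/306) + 2355/589 = 60490/51 + 2355*(1/589) = 60490/51 + 2355/589 = 35748715/30039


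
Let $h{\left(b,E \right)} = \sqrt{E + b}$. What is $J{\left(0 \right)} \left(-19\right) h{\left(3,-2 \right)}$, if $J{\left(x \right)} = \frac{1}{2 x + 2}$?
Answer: $- \frac{19}{2} \approx -9.5$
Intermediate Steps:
$J{\left(x \right)} = \frac{1}{2 + 2 x}$
$J{\left(0 \right)} \left(-19\right) h{\left(3,-2 \right)} = \frac{1}{2 \left(1 + 0\right)} \left(-19\right) \sqrt{-2 + 3} = \frac{1}{2 \cdot 1} \left(-19\right) \sqrt{1} = \frac{1}{2} \cdot 1 \left(-19\right) 1 = \frac{1}{2} \left(-19\right) 1 = \left(- \frac{19}{2}\right) 1 = - \frac{19}{2}$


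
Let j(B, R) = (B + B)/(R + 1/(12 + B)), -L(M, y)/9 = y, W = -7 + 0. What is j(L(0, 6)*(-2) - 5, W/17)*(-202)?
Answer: 20337865/197 ≈ 1.0324e+5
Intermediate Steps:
W = -7
L(M, y) = -9*y
j(B, R) = 2*B/(R + 1/(12 + B)) (j(B, R) = (2*B)/(R + 1/(12 + B)) = 2*B/(R + 1/(12 + B)))
j(L(0, 6)*(-2) - 5, W/17)*(-202) = (2*(-9*6*(-2) - 5)*(12 + (-9*6*(-2) - 5))/(1 + 12*(-7/17) + (-9*6*(-2) - 5)*(-7/17)))*(-202) = (2*(-54*(-2) - 5)*(12 + (-54*(-2) - 5))/(1 + 12*(-7*1/17) + (-54*(-2) - 5)*(-7*1/17)))*(-202) = (2*(108 - 5)*(12 + (108 - 5))/(1 + 12*(-7/17) + (108 - 5)*(-7/17)))*(-202) = (2*103*(12 + 103)/(1 - 84/17 + 103*(-7/17)))*(-202) = (2*103*115/(1 - 84/17 - 721/17))*(-202) = (2*103*115/(-788/17))*(-202) = (2*103*(-17/788)*115)*(-202) = -201365/394*(-202) = 20337865/197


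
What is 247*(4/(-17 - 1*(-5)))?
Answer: -247/3 ≈ -82.333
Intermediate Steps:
247*(4/(-17 - 1*(-5))) = 247*(4/(-17 + 5)) = 247*(4/(-12)) = 247*(4*(-1/12)) = 247*(-⅓) = -247/3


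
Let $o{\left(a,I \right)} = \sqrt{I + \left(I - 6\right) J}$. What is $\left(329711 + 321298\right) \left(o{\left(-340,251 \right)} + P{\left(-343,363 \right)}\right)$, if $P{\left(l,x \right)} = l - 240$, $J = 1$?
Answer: $-379538247 + 2604036 \sqrt{31} \approx -3.6504 \cdot 10^{8}$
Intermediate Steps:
$P{\left(l,x \right)} = -240 + l$
$o{\left(a,I \right)} = \sqrt{-6 + 2 I}$ ($o{\left(a,I \right)} = \sqrt{I + \left(I - 6\right) 1} = \sqrt{I + \left(-6 + I\right) 1} = \sqrt{I + \left(-6 + I\right)} = \sqrt{-6 + 2 I}$)
$\left(329711 + 321298\right) \left(o{\left(-340,251 \right)} + P{\left(-343,363 \right)}\right) = \left(329711 + 321298\right) \left(\sqrt{-6 + 2 \cdot 251} - 583\right) = 651009 \left(\sqrt{-6 + 502} - 583\right) = 651009 \left(\sqrt{496} - 583\right) = 651009 \left(4 \sqrt{31} - 583\right) = 651009 \left(-583 + 4 \sqrt{31}\right) = -379538247 + 2604036 \sqrt{31}$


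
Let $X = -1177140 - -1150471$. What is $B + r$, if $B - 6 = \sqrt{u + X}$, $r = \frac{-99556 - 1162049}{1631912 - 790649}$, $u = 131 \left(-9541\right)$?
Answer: $\frac{1261991}{280421} + 2 i \sqrt{319135} \approx 4.5003 + 1129.8 i$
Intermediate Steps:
$X = -26669$ ($X = -1177140 + 1150471 = -26669$)
$u = -1249871$
$r = - \frac{420535}{280421}$ ($r = - \frac{1261605}{841263} = \left(-1261605\right) \frac{1}{841263} = - \frac{420535}{280421} \approx -1.4997$)
$B = 6 + 2 i \sqrt{319135}$ ($B = 6 + \sqrt{-1249871 - 26669} = 6 + \sqrt{-1276540} = 6 + 2 i \sqrt{319135} \approx 6.0 + 1129.8 i$)
$B + r = \left(6 + 2 i \sqrt{319135}\right) - \frac{420535}{280421} = \frac{1261991}{280421} + 2 i \sqrt{319135}$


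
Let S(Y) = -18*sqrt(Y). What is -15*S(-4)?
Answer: 540*I ≈ 540.0*I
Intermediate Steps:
-15*S(-4) = -(-270)*sqrt(-4) = -(-270)*2*I = -(-540)*I = 540*I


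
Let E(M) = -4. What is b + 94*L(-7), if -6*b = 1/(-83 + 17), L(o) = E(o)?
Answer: -148895/396 ≈ -376.00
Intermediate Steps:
L(o) = -4
b = 1/396 (b = -1/(6*(-83 + 17)) = -⅙/(-66) = -⅙*(-1/66) = 1/396 ≈ 0.0025253)
b + 94*L(-7) = 1/396 + 94*(-4) = 1/396 - 376 = -148895/396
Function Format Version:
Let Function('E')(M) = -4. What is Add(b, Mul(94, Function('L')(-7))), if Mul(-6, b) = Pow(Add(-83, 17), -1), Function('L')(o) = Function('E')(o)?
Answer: Rational(-148895, 396) ≈ -376.00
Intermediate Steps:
Function('L')(o) = -4
b = Rational(1, 396) (b = Mul(Rational(-1, 6), Pow(Add(-83, 17), -1)) = Mul(Rational(-1, 6), Pow(-66, -1)) = Mul(Rational(-1, 6), Rational(-1, 66)) = Rational(1, 396) ≈ 0.0025253)
Add(b, Mul(94, Function('L')(-7))) = Add(Rational(1, 396), Mul(94, -4)) = Add(Rational(1, 396), -376) = Rational(-148895, 396)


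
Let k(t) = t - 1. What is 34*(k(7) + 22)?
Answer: 952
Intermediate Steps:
k(t) = -1 + t
34*(k(7) + 22) = 34*((-1 + 7) + 22) = 34*(6 + 22) = 34*28 = 952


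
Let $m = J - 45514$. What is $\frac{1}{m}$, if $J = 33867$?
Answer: $- \frac{1}{11647} \approx -8.5859 \cdot 10^{-5}$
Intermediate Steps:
$m = -11647$ ($m = 33867 - 45514 = -11647$)
$\frac{1}{m} = \frac{1}{-11647} = - \frac{1}{11647}$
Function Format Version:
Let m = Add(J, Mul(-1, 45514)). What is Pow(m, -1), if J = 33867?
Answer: Rational(-1, 11647) ≈ -8.5859e-5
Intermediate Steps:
m = -11647 (m = Add(33867, Mul(-1, 45514)) = Add(33867, -45514) = -11647)
Pow(m, -1) = Pow(-11647, -1) = Rational(-1, 11647)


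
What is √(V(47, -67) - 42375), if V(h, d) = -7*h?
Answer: 4*I*√2669 ≈ 206.65*I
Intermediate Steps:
√(V(47, -67) - 42375) = √(-7*47 - 42375) = √(-329 - 42375) = √(-42704) = 4*I*√2669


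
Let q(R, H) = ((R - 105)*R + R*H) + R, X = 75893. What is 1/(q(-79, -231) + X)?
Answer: 1/108599 ≈ 9.2082e-6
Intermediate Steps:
q(R, H) = R + H*R + R*(-105 + R) (q(R, H) = ((-105 + R)*R + H*R) + R = (R*(-105 + R) + H*R) + R = (H*R + R*(-105 + R)) + R = R + H*R + R*(-105 + R))
1/(q(-79, -231) + X) = 1/(-79*(-104 - 231 - 79) + 75893) = 1/(-79*(-414) + 75893) = 1/(32706 + 75893) = 1/108599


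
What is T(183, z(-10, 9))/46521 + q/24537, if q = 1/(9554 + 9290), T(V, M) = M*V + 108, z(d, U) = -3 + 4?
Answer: 14950137541/2390017553532 ≈ 0.0062552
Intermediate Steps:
z(d, U) = 1
T(V, M) = 108 + M*V
q = 1/18844 ≈ 5.3067e-5
T(183, z(-10, 9))/46521 + q/24537 = (108 + 1*183)/46521 + (1/18844)/24537 = (108 + 183)*(1/46521) + (1/18844)*(1/24537) = 291*(1/46521) + 1/462375228 = 97/15507 + 1/462375228 = 14950137541/2390017553532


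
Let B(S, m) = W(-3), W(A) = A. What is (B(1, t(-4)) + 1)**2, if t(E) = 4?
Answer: 4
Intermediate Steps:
B(S, m) = -3
(B(1, t(-4)) + 1)**2 = (-3 + 1)**2 = (-2)**2 = 4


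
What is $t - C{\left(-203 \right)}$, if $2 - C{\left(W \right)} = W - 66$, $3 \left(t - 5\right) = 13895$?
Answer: $\frac{13097}{3} \approx 4365.7$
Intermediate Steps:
$t = \frac{13910}{3}$ ($t = 5 + \frac{1}{3} \cdot 13895 = 5 + \frac{13895}{3} = \frac{13910}{3} \approx 4636.7$)
$C{\left(W \right)} = 68 - W$ ($C{\left(W \right)} = 2 - \left(W - 66\right) = 2 - \left(-66 + W\right) = 68 - W$)
$t - C{\left(-203 \right)} = \frac{13910}{3} - \left(68 - -203\right) = \frac{13910}{3} - \left(68 + 203\right) = \frac{13910}{3} - 271 = \frac{13097}{3}$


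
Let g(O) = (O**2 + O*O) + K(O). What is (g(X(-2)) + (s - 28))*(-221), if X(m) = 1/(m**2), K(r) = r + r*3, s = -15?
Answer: 74035/8 ≈ 9254.4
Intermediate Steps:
K(r) = 4*r (K(r) = r + 3*r = 4*r)
X(m) = m**(-2)
g(O) = 2*O**2 + 4*O (g(O) = (O**2 + O*O) + 4*O = (O**2 + O**2) + 4*O = 2*O**2 + 4*O)
(g(X(-2)) + (s - 28))*(-221) = (2*(2 + (-2)**(-2))/(-2)**2 + (-15 - 28))*(-221) = (2*(1/4)*(2 + 1/4) - 43)*(-221) = (2*(1/4)*(9/4) - 43)*(-221) = (9/8 - 43)*(-221) = -335/8*(-221) = 74035/8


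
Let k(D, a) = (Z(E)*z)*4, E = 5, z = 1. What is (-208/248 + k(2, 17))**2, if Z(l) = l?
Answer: 352836/961 ≈ 367.16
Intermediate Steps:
k(D, a) = 20 (k(D, a) = (5*1)*4 = 5*4 = 20)
(-208/248 + k(2, 17))**2 = (-208/248 + 20)**2 = (-208*1/248 + 20)**2 = (-26/31 + 20)**2 = (594/31)**2 = 352836/961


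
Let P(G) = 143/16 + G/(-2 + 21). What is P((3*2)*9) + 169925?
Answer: 51660781/304 ≈ 1.6994e+5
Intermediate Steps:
P(G) = 143/16 + G/19 (P(G) = 143*(1/16) + G/19 = 143/16 + G*(1/19) = 143/16 + G/19)
P((3*2)*9) + 169925 = (143/16 + ((3*2)*9)/19) + 169925 = (143/16 + (6*9)/19) + 169925 = (143/16 + (1/19)*54) + 169925 = (143/16 + 54/19) + 169925 = 3581/304 + 169925 = 51660781/304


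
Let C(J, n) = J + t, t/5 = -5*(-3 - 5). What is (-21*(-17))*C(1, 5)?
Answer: 71757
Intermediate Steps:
t = 200 (t = 5*(-5*(-3 - 5)) = 5*(-5*(-8)) = 5*40 = 200)
C(J, n) = 200 + J (C(J, n) = J + 200 = 200 + J)
(-21*(-17))*C(1, 5) = (-21*(-17))*(200 + 1) = 357*201 = 71757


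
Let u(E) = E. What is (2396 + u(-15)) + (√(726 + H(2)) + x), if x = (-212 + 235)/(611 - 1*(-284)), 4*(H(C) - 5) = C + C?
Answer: 2131018/895 + 2*√183 ≈ 2408.1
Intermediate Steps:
H(C) = 5 + C/2 (H(C) = 5 + (C + C)/4 = 5 + (2*C)/4 = 5 + C/2)
x = 23/895 (x = 23/(611 + 284) = 23/895 ≈ 0.025698)
(2396 + u(-15)) + (√(726 + H(2)) + x) = (2396 - 15) + (√(726 + (5 + (½)*2)) + 23/895) = 2381 + (√(726 + (5 + 1)) + 23/895) = 2381 + (√(726 + 6) + 23/895) = 2381 + (√732 + 23/895) = 2381 + (2*√183 + 23/895) = 2381 + (23/895 + 2*√183) = 2131018/895 + 2*√183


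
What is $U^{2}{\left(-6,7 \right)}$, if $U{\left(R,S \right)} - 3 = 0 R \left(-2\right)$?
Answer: $9$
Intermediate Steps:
$U{\left(R,S \right)} = 3$ ($U{\left(R,S \right)} = 3 + 0 R \left(-2\right) = 3 + 0 \left(-2\right) = 3 + 0 = 3$)
$U^{2}{\left(-6,7 \right)} = 3^{2} = 9$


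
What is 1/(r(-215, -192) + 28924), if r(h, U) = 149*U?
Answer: 1/316 ≈ 0.0031646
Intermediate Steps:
1/(r(-215, -192) + 28924) = 1/(149*(-192) + 28924) = 1/(-28608 + 28924) = 1/316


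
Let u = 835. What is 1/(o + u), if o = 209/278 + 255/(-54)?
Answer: 1251/1039618 ≈ 0.0012033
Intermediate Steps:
o = -4967/1251 (o = 209*(1/278) + 255*(-1/54) = 209/278 - 85/18 = -4967/1251 ≈ -3.9704)
1/(o + u) = 1/(-4967/1251 + 835) = 1/(1039618/1251) = 1251/1039618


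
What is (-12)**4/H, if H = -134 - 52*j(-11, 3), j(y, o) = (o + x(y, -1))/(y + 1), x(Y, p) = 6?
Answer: -25920/109 ≈ -237.80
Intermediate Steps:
j(y, o) = (6 + o)/(1 + y) (j(y, o) = (o + 6)/(y + 1) = (6 + o)/(1 + y))
H = -436/5 (H = -134 - 52*(6 + 3)/(1 - 11) = -134 - 52*9/(-10) = -134 - (-26)*9/5 = -134 - 52*(-9/10) = -134 + 234/5 = -436/5 ≈ -87.200)
(-12)**4/H = (-12)**4/(-436/5) = 20736*(-5/436) = -25920/109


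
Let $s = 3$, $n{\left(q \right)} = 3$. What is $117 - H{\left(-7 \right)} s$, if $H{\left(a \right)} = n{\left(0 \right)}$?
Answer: $108$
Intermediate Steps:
$H{\left(a \right)} = 3$
$117 - H{\left(-7 \right)} s = 117 - 3 \cdot 3 = 117 - 9 = 108$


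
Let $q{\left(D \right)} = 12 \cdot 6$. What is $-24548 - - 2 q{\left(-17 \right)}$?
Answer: $-24404$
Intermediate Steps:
$q{\left(D \right)} = 72$
$-24548 - - 2 q{\left(-17 \right)} = -24548 - \left(-2\right) 72 = -24548 - -144 = -24548 + 144 = -24404$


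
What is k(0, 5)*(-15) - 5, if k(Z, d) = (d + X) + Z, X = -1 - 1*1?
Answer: -50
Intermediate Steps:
X = -2 (X = -1 - 1 = -2)
k(Z, d) = -2 + Z + d (k(Z, d) = (d - 2) + Z = (-2 + d) + Z = -2 + Z + d)
k(0, 5)*(-15) - 5 = (-2 + 0 + 5)*(-15) - 5 = 3*(-15) - 5 = -45 - 5 = -50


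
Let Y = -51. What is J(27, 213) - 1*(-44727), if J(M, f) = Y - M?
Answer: 44649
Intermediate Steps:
J(M, f) = -51 - M
J(27, 213) - 1*(-44727) = (-51 - 1*27) - 1*(-44727) = (-51 - 27) + 44727 = -78 + 44727 = 44649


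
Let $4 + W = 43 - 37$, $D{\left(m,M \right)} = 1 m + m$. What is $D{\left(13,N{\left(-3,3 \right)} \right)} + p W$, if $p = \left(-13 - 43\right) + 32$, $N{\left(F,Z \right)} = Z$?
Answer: $-22$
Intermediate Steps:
$D{\left(m,M \right)} = 2 m$ ($D{\left(m,M \right)} = m + m = 2 m$)
$p = -24$ ($p = -56 + 32 = -24$)
$W = 2$ ($W = -4 + \left(43 - 37\right) = -4 + 6 = 2$)
$D{\left(13,N{\left(-3,3 \right)} \right)} + p W = 2 \cdot 13 - 48 = 26 - 48 = -22$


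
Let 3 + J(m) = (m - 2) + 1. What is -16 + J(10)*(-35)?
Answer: -226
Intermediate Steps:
J(m) = -4 + m (J(m) = -3 + ((m - 2) + 1) = -3 + ((-2 + m) + 1) = -3 + (-1 + m) = -4 + m)
-16 + J(10)*(-35) = -16 + (-4 + 10)*(-35) = -16 + 6*(-35) = -16 - 210 = -226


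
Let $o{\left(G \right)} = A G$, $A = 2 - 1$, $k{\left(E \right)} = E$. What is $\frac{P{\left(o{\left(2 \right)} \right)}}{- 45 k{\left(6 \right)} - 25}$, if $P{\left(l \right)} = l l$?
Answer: $- \frac{4}{295} \approx -0.013559$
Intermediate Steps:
$A = 1$ ($A = 2 - 1 = 1$)
$o{\left(G \right)} = G$ ($o{\left(G \right)} = 1 G = G$)
$P{\left(l \right)} = l^{2}$
$\frac{P{\left(o{\left(2 \right)} \right)}}{- 45 k{\left(6 \right)} - 25} = \frac{2^{2}}{\left(-45\right) 6 - 25} = \frac{4}{-270 - 25} = \frac{4}{-295} = 4 \left(- \frac{1}{295}\right) = - \frac{4}{295}$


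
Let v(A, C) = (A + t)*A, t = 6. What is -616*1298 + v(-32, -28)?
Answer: -798736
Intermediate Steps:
v(A, C) = A*(6 + A) (v(A, C) = (A + 6)*A = (6 + A)*A = A*(6 + A))
-616*1298 + v(-32, -28) = -616*1298 - 32*(6 - 32) = -799568 - 32*(-26) = -799568 + 832 = -798736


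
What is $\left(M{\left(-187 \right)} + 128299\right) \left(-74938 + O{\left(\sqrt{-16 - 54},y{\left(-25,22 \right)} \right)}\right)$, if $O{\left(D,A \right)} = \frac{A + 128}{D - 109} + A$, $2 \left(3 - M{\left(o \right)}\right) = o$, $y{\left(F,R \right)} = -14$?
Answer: $- \frac{6053265166221}{629} - \frac{770373 i \sqrt{70}}{629} \approx -9.6236 \cdot 10^{9} - 10247.0 i$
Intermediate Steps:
$M{\left(o \right)} = 3 - \frac{o}{2}$
$O{\left(D,A \right)} = A + \frac{128 + A}{-109 + D}$ ($O{\left(D,A \right)} = \frac{128 + A}{-109 + D} + A = A + \frac{128 + A}{-109 + D}$)
$\left(M{\left(-187 \right)} + 128299\right) \left(-74938 + O{\left(\sqrt{-16 - 54},y{\left(-25,22 \right)} \right)}\right) = \left(\left(3 - - \frac{187}{2}\right) + 128299\right) \left(-74938 + \frac{128 - -1512 - 14 \sqrt{-16 - 54}}{-109 + \sqrt{-16 - 54}}\right) = \left(\left(3 + \frac{187}{2}\right) + 128299\right) \left(-74938 + \frac{128 + 1512 - 14 \sqrt{-70}}{-109 + \sqrt{-70}}\right) = \left(\frac{193}{2} + 128299\right) \left(-74938 + \frac{128 + 1512 - 14 i \sqrt{70}}{-109 + i \sqrt{70}}\right) = \frac{256791 \left(-74938 + \frac{128 + 1512 - 14 i \sqrt{70}}{-109 + i \sqrt{70}}\right)}{2} = \frac{256791 \left(-74938 + \frac{1640 - 14 i \sqrt{70}}{-109 + i \sqrt{70}}\right)}{2} = -9621701979 + \frac{256791 \left(1640 - 14 i \sqrt{70}\right)}{2 \left(-109 + i \sqrt{70}\right)}$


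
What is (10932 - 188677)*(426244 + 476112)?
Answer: -160389267220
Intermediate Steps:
(10932 - 188677)*(426244 + 476112) = -177745*902356 = -160389267220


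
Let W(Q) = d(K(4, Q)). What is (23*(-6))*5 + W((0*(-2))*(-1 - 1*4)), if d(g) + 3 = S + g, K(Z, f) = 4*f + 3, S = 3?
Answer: -687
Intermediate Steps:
K(Z, f) = 3 + 4*f
d(g) = g (d(g) = -3 + (3 + g) = g)
W(Q) = 3 + 4*Q
(23*(-6))*5 + W((0*(-2))*(-1 - 1*4)) = (23*(-6))*5 + (3 + 4*((0*(-2))*(-1 - 1*4))) = -138*5 + (3 + 4*(0*(-1 - 4))) = -690 + (3 + 4*(0*(-5))) = -690 + (3 + 4*0) = -690 + (3 + 0) = -690 + 3 = -687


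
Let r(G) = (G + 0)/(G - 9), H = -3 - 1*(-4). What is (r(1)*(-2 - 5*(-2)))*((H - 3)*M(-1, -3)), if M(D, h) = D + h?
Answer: -8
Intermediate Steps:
H = 1 (H = -3 + 4 = 1)
r(G) = G/(-9 + G)
(r(1)*(-2 - 5*(-2)))*((H - 3)*M(-1, -3)) = ((1/(-9 + 1))*(-2 - 5*(-2)))*((1 - 3)*(-1 - 3)) = ((1/(-8))*(-2 + 10))*(-2*(-4)) = ((1*(-⅛))*8)*8 = -⅛*8*8 = -1*8 = -8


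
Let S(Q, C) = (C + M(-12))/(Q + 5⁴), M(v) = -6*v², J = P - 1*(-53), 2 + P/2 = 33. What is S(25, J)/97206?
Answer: -749/63183900 ≈ -1.1854e-5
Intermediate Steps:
P = 62 (P = -4 + 2*33 = -4 + 66 = 62)
J = 115 (J = 62 - 1*(-53) = 62 + 53 = 115)
S(Q, C) = (-864 + C)/(625 + Q) (S(Q, C) = (C - 6*(-12)²)/(Q + 5⁴) = (C - 6*144)/(Q + 625) = (C - 864)/(625 + Q) = (-864 + C)/(625 + Q))
S(25, J)/97206 = ((-864 + 115)/(625 + 25))/97206 = (-749/650)*(1/97206) = ((1/650)*(-749))*(1/97206) = -749/650*1/97206 = -749/63183900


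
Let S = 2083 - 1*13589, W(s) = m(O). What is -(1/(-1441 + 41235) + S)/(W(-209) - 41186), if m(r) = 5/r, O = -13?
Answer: -5952306919/21306622862 ≈ -0.27936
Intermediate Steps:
W(s) = -5/13 (W(s) = 5/(-13) = 5*(-1/13) = -5/13)
S = -11506 (S = 2083 - 13589 = -11506)
-(1/(-1441 + 41235) + S)/(W(-209) - 41186) = -(1/(-1441 + 41235) - 11506)/(-5/13 - 41186) = -(1/39794 - 11506)/(-535423/13) = -(1/39794 - 11506)*(-13)/535423 = -(-457869763)*(-13)/(39794*535423) = -1*5952306919/21306622862 = -5952306919/21306622862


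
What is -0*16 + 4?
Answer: 4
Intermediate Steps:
-0*16 + 4 = -63*0 + 4 = 0 + 4 = 4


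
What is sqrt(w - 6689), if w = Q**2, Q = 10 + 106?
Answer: sqrt(6767) ≈ 82.262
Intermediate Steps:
Q = 116
w = 13456 (w = 116**2 = 13456)
sqrt(w - 6689) = sqrt(13456 - 6689) = sqrt(6767)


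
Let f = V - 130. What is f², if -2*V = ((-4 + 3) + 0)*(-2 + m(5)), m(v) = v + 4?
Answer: 64009/4 ≈ 16002.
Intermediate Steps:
m(v) = 4 + v
V = 7/2 (V = -((-4 + 3) + 0)*(-2 + (4 + 5))/2 = -(-1 + 0)*(-2 + 9)/2 = -(-1)*7/2 = -½*(-7) = 7/2 ≈ 3.5000)
f = -253/2 (f = 7/2 - 130 = -253/2 ≈ -126.50)
f² = (-253/2)² = 64009/4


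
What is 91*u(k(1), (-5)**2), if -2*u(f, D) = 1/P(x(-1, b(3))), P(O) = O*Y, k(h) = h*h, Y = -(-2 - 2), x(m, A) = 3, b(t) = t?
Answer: -91/24 ≈ -3.7917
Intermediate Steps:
Y = 4 (Y = -1*(-4) = 4)
k(h) = h**2
P(O) = 4*O (P(O) = O*4 = 4*O)
u(f, D) = -1/24 (u(f, D) = -1/(2*(4*3)) = -1/2/12 = -1/2*1/12 = -1/24)
91*u(k(1), (-5)**2) = 91*(-1/24) = -91/24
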